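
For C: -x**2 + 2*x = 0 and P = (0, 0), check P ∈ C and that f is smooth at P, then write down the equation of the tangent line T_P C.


Tangent line at P: 2*x = 0.

Step 1: f(0, 0) = 0, so P lies on C.
Step 2: partial derivatives
  f_x(x, y) = 2 - 2*x, f_y(x, y) = 0.
  f_x(P) = 2, f_y(P) = 0 (gradient nonzero, so P is smooth).
Step 3: tangent line at P: 2·(x − 0) + 0·(y − 0) = 0.
Expanding: 2*x = 0.


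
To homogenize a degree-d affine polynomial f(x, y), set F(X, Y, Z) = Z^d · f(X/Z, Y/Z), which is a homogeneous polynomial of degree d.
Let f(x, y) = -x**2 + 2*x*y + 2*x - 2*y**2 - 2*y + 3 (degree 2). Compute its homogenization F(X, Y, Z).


F(X, Y, Z) = -X**2 + 2*X*Y + 2*X*Z - 2*Y**2 - 2*Y*Z + 3*Z**2

deg(f) = 2.
Substitute x = X/Z, y = Y/Z into f, then multiply by Z^2.
  monomial -1·x^2·y^0 ↦ -1·X^2·Y^0·Z^0.
  monomial 2·x^1·y^1 ↦ 2·X^1·Y^1·Z^0.
  monomial 2·x^1·y^0 ↦ 2·X^1·Y^0·Z^1.
  monomial -2·x^0·y^2 ↦ -2·X^0·Y^2·Z^0.
  monomial -2·x^0·y^1 ↦ -2·X^0·Y^1·Z^1.
  monomial 3·x^0·y^0 ↦ 3·X^0·Y^0·Z^2.
Collecting: F(X, Y, Z) = -X**2 + 2*X*Y + 2*X*Z - 2*Y**2 - 2*Y*Z + 3*Z**2.


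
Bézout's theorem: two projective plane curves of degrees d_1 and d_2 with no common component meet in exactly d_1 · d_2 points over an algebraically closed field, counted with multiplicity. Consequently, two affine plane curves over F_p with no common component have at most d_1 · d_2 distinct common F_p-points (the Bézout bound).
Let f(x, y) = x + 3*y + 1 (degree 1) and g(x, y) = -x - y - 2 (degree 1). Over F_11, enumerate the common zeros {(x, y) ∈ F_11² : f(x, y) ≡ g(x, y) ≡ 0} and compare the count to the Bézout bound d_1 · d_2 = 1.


Common zeros: {(3, 6)}; count = 1; Bézout bound = 1.

deg(f) = 1, deg(g) = 1, so Bézout bound = 1.
Scan x ∈ F_11. For each x, list the y ∈ F_11 with f(x, y) ≡ 0 and those with g(x, y) ≡ 0 (mod 11); the common zeros in that column are the intersection.
  x = 0: f ≡ 0 at y ∈ {7}; g ≡ 0 at y ∈ {9}; common: ∅.
  x = 1: f ≡ 0 at y ∈ {3}; g ≡ 0 at y ∈ {8}; common: ∅.
  x = 2: f ≡ 0 at y ∈ {10}; g ≡ 0 at y ∈ {7}; common: ∅.
  x = 3: f ≡ 0 at y ∈ {6}; g ≡ 0 at y ∈ {6}; common: {6}.
  x = 4: f ≡ 0 at y ∈ {2}; g ≡ 0 at y ∈ {5}; common: ∅.
  x = 5: f ≡ 0 at y ∈ {9}; g ≡ 0 at y ∈ {4}; common: ∅.
  x = 6: f ≡ 0 at y ∈ {5}; g ≡ 0 at y ∈ {3}; common: ∅.
  x = 7: f ≡ 0 at y ∈ {1}; g ≡ 0 at y ∈ {2}; common: ∅.
  x = 8: f ≡ 0 at y ∈ {8}; g ≡ 0 at y ∈ {1}; common: ∅.
  x = 9: f ≡ 0 at y ∈ {4}; g ≡ 0 at y ∈ {0}; common: ∅.
  x = 10: f ≡ 0 at y ∈ {0}; g ≡ 0 at y ∈ {10}; common: ∅.
Collecting: common zeros = {(3, 6)}, so the count is 1.
Comparison with the Bézout bound: 1 ≤ 1 = deg(f)·deg(g), as expected for curves with no common component (the bound is attained).


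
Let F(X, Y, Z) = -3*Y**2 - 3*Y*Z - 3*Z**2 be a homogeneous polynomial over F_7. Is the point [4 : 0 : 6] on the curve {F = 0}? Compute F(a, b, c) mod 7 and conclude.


F(4,0,6) ≡ 4 (mod 7); P is NOT on the curve.

Evaluate F(4, 0, 6) term-by-term (mod 7).
  -3*Y**2 ↦ -3·1·0·1 = 0
  -3*Y*Z ↦ -3·1·0·6 = 0
  -3*Z**2 ↦ -3·1·1·36 = -108
Sum: F(4, 0, 6) = (0) + (0) + (-108) = -108.
Reducing mod 7: -108 ≡ 4 (mod 7).
Since F(a, b, c) ≡ 4 ≠ 0 (mod 7), P does NOT lie on the curve.


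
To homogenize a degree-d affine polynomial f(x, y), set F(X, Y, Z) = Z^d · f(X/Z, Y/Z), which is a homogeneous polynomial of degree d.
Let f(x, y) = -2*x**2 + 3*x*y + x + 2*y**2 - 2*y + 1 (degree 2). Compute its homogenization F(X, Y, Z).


F(X, Y, Z) = -2*X**2 + 3*X*Y + X*Z + 2*Y**2 - 2*Y*Z + Z**2

deg(f) = 2.
Substitute x = X/Z, y = Y/Z into f, then multiply by Z^2.
  monomial -2·x^2·y^0 ↦ -2·X^2·Y^0·Z^0.
  monomial 3·x^1·y^1 ↦ 3·X^1·Y^1·Z^0.
  monomial 1·x^1·y^0 ↦ 1·X^1·Y^0·Z^1.
  monomial 2·x^0·y^2 ↦ 2·X^0·Y^2·Z^0.
  monomial -2·x^0·y^1 ↦ -2·X^0·Y^1·Z^1.
  monomial 1·x^0·y^0 ↦ 1·X^0·Y^0·Z^2.
Collecting: F(X, Y, Z) = -2*X**2 + 3*X*Y + X*Z + 2*Y**2 - 2*Y*Z + Z**2.


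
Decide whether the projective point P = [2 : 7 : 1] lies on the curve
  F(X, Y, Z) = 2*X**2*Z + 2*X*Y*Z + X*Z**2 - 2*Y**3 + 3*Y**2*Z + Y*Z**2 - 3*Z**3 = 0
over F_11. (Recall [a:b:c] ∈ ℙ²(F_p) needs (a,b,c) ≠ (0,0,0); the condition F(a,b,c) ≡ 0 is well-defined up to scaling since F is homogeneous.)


F(2,7,1) ≡ 9 (mod 11); P is NOT on the curve.

Evaluate F(2, 7, 1) term-by-term (mod 11).
  2*X**2*Z ↦ 2·4·1·1 = 8
  2*X*Y*Z ↦ 2·2·7·1 = 28
  X*Z**2 ↦ 1·2·1·1 = 2
  -2*Y**3 ↦ -2·1·343·1 = -686
  3*Y**2*Z ↦ 3·1·49·1 = 147
  Y*Z**2 ↦ 1·1·7·1 = 7
  -3*Z**3 ↦ -3·1·1·1 = -3
Sum: F(2, 7, 1) = (8) + (28) + (2) + (-686) + (147) + (7) + (-3) = -497.
Reducing mod 11: -497 ≡ 9 (mod 11).
Since F(a, b, c) ≡ 9 ≠ 0 (mod 11), P does NOT lie on the curve.


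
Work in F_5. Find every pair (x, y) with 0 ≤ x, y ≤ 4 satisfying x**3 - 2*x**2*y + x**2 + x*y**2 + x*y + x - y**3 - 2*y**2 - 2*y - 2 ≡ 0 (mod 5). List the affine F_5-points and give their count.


Affine F_5-points: {(3, 1), (4, 4)}; count = 2.

For each of the 25 pairs (x, y) ∈ F_5², evaluate f(x, y) mod 5. Record the zeros.
  x = 0: [0↦3, 1↦3, 2↦3, 3↦2, 4↦4]  zeros at y ∈ ∅
  x = 1: [0↦1, 1↦1, 2↦3, 3↦1, 4↦4]  zeros at y ∈ ∅
  x = 2: [0↦2, 1↦3, 2↦3, 3↦1, 4↦1]  zeros at y ∈ ∅
  x = 3: [0↦2, 1↦0, 2↦4, 3↦3, 4↦1]  zeros at y ∈ {1}
  x = 4: [0↦2, 1↦3, 2↦2, 3↦3, 4↦0]  zeros at y ∈ {4}
Collecting zeros: affine points = {(3, 1), (4, 4)}.
Total count |C(F_5)_aff| = 2.


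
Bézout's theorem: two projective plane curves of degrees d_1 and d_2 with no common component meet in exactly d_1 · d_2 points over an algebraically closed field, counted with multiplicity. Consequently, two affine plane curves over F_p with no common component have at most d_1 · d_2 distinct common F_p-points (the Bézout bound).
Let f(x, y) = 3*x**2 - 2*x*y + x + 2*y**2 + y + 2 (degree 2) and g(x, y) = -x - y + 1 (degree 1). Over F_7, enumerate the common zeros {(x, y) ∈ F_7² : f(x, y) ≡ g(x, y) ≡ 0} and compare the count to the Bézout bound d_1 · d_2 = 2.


Common zeros: {(2, 6)}; count = 1; Bézout bound = 2.

deg(f) = 2, deg(g) = 1, so Bézout bound = 2.
Scan x ∈ F_7. For each x, list the y ∈ F_7 with f(x, y) ≡ 0 and those with g(x, y) ≡ 0 (mod 7); the common zeros in that column are the intersection.
  x = 0: f ≡ 0 at y ∈ ∅; g ≡ 0 at y ∈ {1}; common: ∅.
  x = 1: f ≡ 0 at y ∈ {1, 3}; g ≡ 0 at y ∈ {0}; common: ∅.
  x = 2: f ≡ 0 at y ∈ {6}; g ≡ 0 at y ∈ {6}; common: {6}.
  x = 3: f ≡ 0 at y ∈ {3}; g ≡ 0 at y ∈ {5}; common: ∅.
  x = 4: f ≡ 0 at y ∈ {1, 6}; g ≡ 0 at y ∈ {4}; common: ∅.
  x = 5: f ≡ 0 at y ∈ ∅; g ≡ 0 at y ∈ {3}; common: ∅.
  x = 6: f ≡ 0 at y ∈ ∅; g ≡ 0 at y ∈ {2}; common: ∅.
Collecting: common zeros = {(2, 6)}, so the count is 1.
Comparison with the Bézout bound: 1 ≤ 2 = deg(f)·deg(g), as expected for curves with no common component (the affine F_7-count falls short of the bound because intersections may lie at infinity, over extension fields, or carry multiplicity).


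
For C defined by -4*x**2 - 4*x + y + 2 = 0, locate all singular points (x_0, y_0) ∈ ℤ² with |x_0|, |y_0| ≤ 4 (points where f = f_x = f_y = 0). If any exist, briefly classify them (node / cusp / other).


No singular points in the scanned grid; C is smooth there.

Compute partial derivatives:
  f_x = -8*x - 4.
  f_y = 1.
f_y = 1 is a nonzero constant, so f_y never vanishes: no point (x, y) can satisfy f = f_x = f_y = 0. In particular no (x, y) ∈ {−4, ..., 4}² is singular; the curve is smooth.


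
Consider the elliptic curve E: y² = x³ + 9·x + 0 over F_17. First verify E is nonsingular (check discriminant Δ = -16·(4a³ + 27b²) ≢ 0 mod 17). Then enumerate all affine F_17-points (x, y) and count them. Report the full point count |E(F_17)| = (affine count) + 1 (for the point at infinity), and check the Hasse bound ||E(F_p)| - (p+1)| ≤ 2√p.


Affine points = {(0, 0), (2, 3), (2, 14), (4, 7), (4, 10), (5, 0), (6, 7), (6, 10), (7, 7), (7, 10), (10, 6), (10, 11), (11, 6), (11, 11), (12, 0), (13, 6), (13, 11), (15, 5), (15, 12)}; affine count = 19; |E(F_17)| = 20.

Discriminant check: Δ ∝ 4a³ + 27b² = 4·9³ + 27·0² = 4·729 + 27·0 ≡ 9 (mod 17). Nonzero ⇒ E is nonsingular.
For each x ∈ F_17, compute rhs = x³ + 9·x + 0 mod 17, then count y ∈ F_17 with y² ≡ rhs.
  x = 0: rhs = 0, matching y values: 0 (1 points).
  x = 1: rhs = 10, matching y values: none (0 points).
  x = 2: rhs = 9, matching y values: 3, 14 (2 points).
  x = 3: rhs = 3, matching y values: none (0 points).
  x = 4: rhs = 15, matching y values: 7, 10 (2 points).
  x = 5: rhs = 0, matching y values: 0 (1 points).
  x = 6: rhs = 15, matching y values: 7, 10 (2 points).
  x = 7: rhs = 15, matching y values: 7, 10 (2 points).
  x = 8: rhs = 6, matching y values: none (0 points).
  x = 9: rhs = 11, matching y values: none (0 points).
  x = 10: rhs = 2, matching y values: 6, 11 (2 points).
  x = 11: rhs = 2, matching y values: 6, 11 (2 points).
  x = 12: rhs = 0, matching y values: 0 (1 points).
  x = 13: rhs = 2, matching y values: 6, 11 (2 points).
  x = 14: rhs = 14, matching y values: none (0 points).
  x = 15: rhs = 8, matching y values: 5, 12 (2 points).
  x = 16: rhs = 7, matching y values: none (0 points).
Total affine count: 19.
Full point count |E(F_17)| = 19 + 1 = 20.
Hasse bound: |20 − (17+1)| = |2| = 2 ≤ 2√17 ≈ 8.2462 ✓.


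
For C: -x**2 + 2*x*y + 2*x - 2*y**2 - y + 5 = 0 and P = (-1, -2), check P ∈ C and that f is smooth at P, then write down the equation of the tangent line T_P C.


Tangent line at P: 5*y + 10 = 0.

Step 1: f(-1, -2) = 0, so P lies on C.
Step 2: partial derivatives
  f_x(x, y) = -2*x + 2*y + 2, f_y(x, y) = 2*x - 4*y - 1.
  f_x(P) = 0, f_y(P) = 5 (gradient nonzero, so P is smooth).
Step 3: tangent line at P: 0·(x − -1) + 5·(y − -2) = 0.
Expanding: 5*y + 10 = 0.


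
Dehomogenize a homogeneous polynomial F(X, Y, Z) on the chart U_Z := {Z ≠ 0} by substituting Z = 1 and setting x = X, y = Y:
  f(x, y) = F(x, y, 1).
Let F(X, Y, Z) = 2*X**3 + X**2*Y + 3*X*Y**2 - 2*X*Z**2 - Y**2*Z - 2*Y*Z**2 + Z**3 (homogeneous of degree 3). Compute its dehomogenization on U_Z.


f(x, y) = 2*x**3 + x**2*y + 3*x*y**2 - 2*x - y**2 - 2*y + 1

On U_Z we set Z = 1. Each monomial c·X^i·Y^j·Z^k in F becomes c·x^i·y^j·1^k = c·x^i·y^j.
Substituting Z = 1: F(X, Y, 1) = 2*x**3 + x**2*y + 3*x*y**2 - 2*x - y**2 - 2*y + 1.
Note: deg(f) ≤ deg(F) = 3; strict inequality happens when F is divisible by Z (lost terms).


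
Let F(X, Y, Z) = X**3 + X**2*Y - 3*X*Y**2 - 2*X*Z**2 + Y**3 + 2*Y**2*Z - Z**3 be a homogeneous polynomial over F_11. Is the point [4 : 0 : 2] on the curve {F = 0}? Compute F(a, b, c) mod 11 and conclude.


F(4,0,2) ≡ 2 (mod 11); P is NOT on the curve.

Evaluate F(4, 0, 2) term-by-term (mod 11).
  X**3 ↦ 1·64·1·1 = 64
  X**2*Y ↦ 1·16·0·1 = 0
  -3*X*Y**2 ↦ -3·4·0·1 = 0
  -2*X*Z**2 ↦ -2·4·1·4 = -32
  Y**3 ↦ 1·1·0·1 = 0
  2*Y**2*Z ↦ 2·1·0·2 = 0
  -Z**3 ↦ -1·1·1·8 = -8
Sum: F(4, 0, 2) = (64) + (0) + (0) + (-32) + (0) + (0) + (-8) = 24.
Reducing mod 11: 24 ≡ 2 (mod 11).
Since F(a, b, c) ≡ 2 ≠ 0 (mod 11), P does NOT lie on the curve.


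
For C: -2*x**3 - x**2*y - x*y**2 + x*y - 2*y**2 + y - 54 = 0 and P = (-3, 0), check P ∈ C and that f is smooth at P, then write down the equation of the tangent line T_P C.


Tangent line at P: -54*x - 11*y - 162 = 0.

Step 1: f(-3, 0) = 0, so P lies on C.
Step 2: partial derivatives
  f_x(x, y) = -6*x**2 - 2*x*y - y**2 + y, f_y(x, y) = -x**2 - 2*x*y + x - 4*y + 1.
  f_x(P) = -54, f_y(P) = -11 (gradient nonzero, so P is smooth).
Step 3: tangent line at P: -54·(x − -3) + -11·(y − 0) = 0.
Expanding: -54*x - 11*y - 162 = 0.


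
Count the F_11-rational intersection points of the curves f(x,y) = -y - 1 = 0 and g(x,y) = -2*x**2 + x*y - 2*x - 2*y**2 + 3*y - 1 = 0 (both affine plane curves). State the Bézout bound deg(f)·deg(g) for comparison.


Common zeros: {(1, 10), (3, 10)}; count = 2; Bézout bound = 2.

deg(f) = 1, deg(g) = 2, so Bézout bound = 2.
Scan x ∈ F_11. For each x, list the y ∈ F_11 with f(x, y) ≡ 0 and those with g(x, y) ≡ 0 (mod 11); the common zeros in that column are the intersection.
  x = 0: f ≡ 0 at y ∈ {10}; g ≡ 0 at y ∈ {1, 6}; common: ∅.
  x = 1: f ≡ 0 at y ∈ {10}; g ≡ 0 at y ∈ {3, 10}; common: {10}.
  x = 2: f ≡ 0 at y ∈ {10}; g ≡ 0 at y ∈ {2, 6}; common: ∅.
  x = 3: f ≡ 0 at y ∈ {10}; g ≡ 0 at y ∈ {4, 10}; common: {10}.
  x = 4: f ≡ 0 at y ∈ {10}; g ≡ 0 at y ∈ ∅; common: ∅.
  x = 5: f ≡ 0 at y ∈ {10}; g ≡ 0 at y ∈ {1, 3}; common: ∅.
  x = 6: f ≡ 0 at y ∈ {10}; g ≡ 0 at y ∈ ∅; common: ∅.
  x = 7: f ≡ 0 at y ∈ {10}; g ≡ 0 at y ∈ ∅; common: ∅.
  x = 8: f ≡ 0 at y ∈ {10}; g ≡ 0 at y ∈ ∅; common: ∅.
  x = 9: f ≡ 0 at y ∈ {10}; g ≡ 0 at y ∈ {2, 4}; common: ∅.
  x = 10: f ≡ 0 at y ∈ {10}; g ≡ 0 at y ∈ ∅; common: ∅.
Collecting: common zeros = {(1, 10), (3, 10)}, so the count is 2.
Comparison with the Bézout bound: 2 ≤ 2 = deg(f)·deg(g), as expected for curves with no common component (the bound is attained).


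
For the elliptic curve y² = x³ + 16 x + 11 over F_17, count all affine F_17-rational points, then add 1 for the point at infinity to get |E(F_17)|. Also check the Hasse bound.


Affine points = {(2, 0), (3, 1), (3, 16), (6, 0), (9, 0), (10, 7), (10, 10), (13, 6), (13, 11), (14, 2), (14, 15)}; affine count = 11; |E(F_17)| = 12.

Discriminant check: Δ ∝ 4a³ + 27b² = 4·16³ + 27·11² = 4·4096 + 27·121 ≡ 16 (mod 17). Nonzero ⇒ E is nonsingular.
For each x ∈ F_17, compute rhs = x³ + 16·x + 11 mod 17, then count y ∈ F_17 with y² ≡ rhs.
  x = 0: rhs = 11, matching y values: none (0 points).
  x = 1: rhs = 11, matching y values: none (0 points).
  x = 2: rhs = 0, matching y values: 0 (1 points).
  x = 3: rhs = 1, matching y values: 1, 16 (2 points).
  x = 4: rhs = 3, matching y values: none (0 points).
  x = 5: rhs = 12, matching y values: none (0 points).
  x = 6: rhs = 0, matching y values: 0 (1 points).
  x = 7: rhs = 7, matching y values: none (0 points).
  x = 8: rhs = 5, matching y values: none (0 points).
  x = 9: rhs = 0, matching y values: 0 (1 points).
  x = 10: rhs = 15, matching y values: 7, 10 (2 points).
  x = 11: rhs = 5, matching y values: none (0 points).
  x = 12: rhs = 10, matching y values: none (0 points).
  x = 13: rhs = 2, matching y values: 6, 11 (2 points).
  x = 14: rhs = 4, matching y values: 2, 15 (2 points).
  x = 15: rhs = 5, matching y values: none (0 points).
  x = 16: rhs = 11, matching y values: none (0 points).
Total affine count: 11.
Full point count |E(F_17)| = 11 + 1 = 12.
Hasse bound: |12 − (17+1)| = |-6| = 6 ≤ 2√17 ≈ 8.2462 ✓.


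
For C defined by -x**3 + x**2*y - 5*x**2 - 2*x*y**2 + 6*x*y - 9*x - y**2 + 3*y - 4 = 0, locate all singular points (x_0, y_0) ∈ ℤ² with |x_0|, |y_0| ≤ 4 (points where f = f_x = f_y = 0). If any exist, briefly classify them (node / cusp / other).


Singular points: {(-1, 1)}; classification: node.

Compute partial derivatives:
  f_x = -3*x**2 + 2*x*y - 10*x - 2*y**2 + 6*y - 9.
  f_y = x**2 - 4*x*y + 6*x - 2*y + 3.
Scan x_0 ∈ {−4, ..., 4}. For each x_0, f_y(x_0, y) is a polynomial in y; find its integer roots y ∈ {−4, ..., 4}, then test f_x and f at those candidates.
  x = -4: f_y(-4, y) = 14*y - 5; no integer root y with |y| ≤ 4.
  x = -3: f_y(-3, y) = 10*y - 6; no integer root y with |y| ≤ 4.
  x = -2: f_y(-2, y) = 6*y - 5; no integer root y with |y| ≤ 4.
  x = -1: f_y(-1, y) = 2*y - 2; vanishes at y ∈ {1}. (-1, 1): f_x = 0, f = 0 — SINGULAR.
  x = 0: f_y(0, y) = 3 - 2*y; no integer root y with |y| ≤ 4.
  x = 1: f_y(1, y) = 10 - 6*y; no integer root y with |y| ≤ 4.
  x = 2: f_y(2, y) = 19 - 10*y; no integer root y with |y| ≤ 4.
  x = 3: f_y(3, y) = 30 - 14*y; no integer root y with |y| ≤ 4.
  x = 4: f_y(4, y) = 43 - 18*y; no integer root y with |y| ≤ 4.
Only singular point on the grid: (-1, 1).
Classify: substitute x = -1 + u, y = 1 + v and expand: f = -u**3 + u**2*v - u**2 - 2*u*v**2 + v**2.
No constant or linear terms (consistent with a singular point). Quadratic part: -u**2 + v**2. Cubic part: -u**3 + u**2*v - 2*u*v**2.
The quadratic part v**2 - u**2 = (v − u)(v + u) splits into two distinct linear factors, so there are two distinct tangent lines y − 1 = ±(x − -1) — this is a node (ordinary double point).
Classification: node.


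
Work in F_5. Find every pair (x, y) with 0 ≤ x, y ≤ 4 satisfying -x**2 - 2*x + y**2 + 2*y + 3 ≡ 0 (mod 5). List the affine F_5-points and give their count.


Affine F_5-points: {(1, 0), (1, 3), (2, 0), (2, 3)}; count = 4.

For each of the 25 pairs (x, y) ∈ F_5², evaluate f(x, y) mod 5. Record the zeros.
  x = 0: [0↦3, 1↦1, 2↦1, 3↦3, 4↦2]  zeros at y ∈ ∅
  x = 1: [0↦0, 1↦3, 2↦3, 3↦0, 4↦4]  zeros at y ∈ {0, 3}
  x = 2: [0↦0, 1↦3, 2↦3, 3↦0, 4↦4]  zeros at y ∈ {0, 3}
  x = 3: [0↦3, 1↦1, 2↦1, 3↦3, 4↦2]  zeros at y ∈ ∅
  x = 4: [0↦4, 1↦2, 2↦2, 3↦4, 4↦3]  zeros at y ∈ ∅
Collecting zeros: affine points = {(1, 0), (1, 3), (2, 0), (2, 3)}.
Total count |C(F_5)_aff| = 4.


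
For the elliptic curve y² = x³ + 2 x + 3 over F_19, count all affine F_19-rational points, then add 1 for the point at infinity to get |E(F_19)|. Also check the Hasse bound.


Affine points = {(1, 5), (1, 14), (3, 6), (3, 13), (5, 9), (5, 10), (9, 3), (9, 16), (10, 4), (10, 15), (11, 8), (11, 11), (12, 8), (12, 11), (14, 1), (14, 18), (15, 8), (15, 11), (18, 0)}; affine count = 19; |E(F_19)| = 20.

Discriminant check: Δ ∝ 4a³ + 27b² = 4·2³ + 27·3² = 4·8 + 27·9 ≡ 9 (mod 19). Nonzero ⇒ E is nonsingular.
For each x ∈ F_19, compute rhs = x³ + 2·x + 3 mod 19, then count y ∈ F_19 with y² ≡ rhs.
  x = 0: rhs = 3, matching y values: none (0 points).
  x = 1: rhs = 6, matching y values: 5, 14 (2 points).
  x = 2: rhs = 15, matching y values: none (0 points).
  x = 3: rhs = 17, matching y values: 6, 13 (2 points).
  x = 4: rhs = 18, matching y values: none (0 points).
  x = 5: rhs = 5, matching y values: 9, 10 (2 points).
  x = 6: rhs = 3, matching y values: none (0 points).
  x = 7: rhs = 18, matching y values: none (0 points).
  x = 8: rhs = 18, matching y values: none (0 points).
  x = 9: rhs = 9, matching y values: 3, 16 (2 points).
  x = 10: rhs = 16, matching y values: 4, 15 (2 points).
  x = 11: rhs = 7, matching y values: 8, 11 (2 points).
  x = 12: rhs = 7, matching y values: 8, 11 (2 points).
  x = 13: rhs = 3, matching y values: none (0 points).
  x = 14: rhs = 1, matching y values: 1, 18 (2 points).
  x = 15: rhs = 7, matching y values: 8, 11 (2 points).
  x = 16: rhs = 8, matching y values: none (0 points).
  x = 17: rhs = 10, matching y values: none (0 points).
  x = 18: rhs = 0, matching y values: 0 (1 points).
Total affine count: 19.
Full point count |E(F_19)| = 19 + 1 = 20.
Hasse bound: |20 − (19+1)| = |0| = 0 ≤ 2√19 ≈ 8.7178 ✓.


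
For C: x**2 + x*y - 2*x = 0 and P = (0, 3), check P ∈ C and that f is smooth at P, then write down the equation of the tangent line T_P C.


Tangent line at P: x = 0.

Step 1: f(0, 3) = 0, so P lies on C.
Step 2: partial derivatives
  f_x(x, y) = 2*x + y - 2, f_y(x, y) = x.
  f_x(P) = 1, f_y(P) = 0 (gradient nonzero, so P is smooth).
Step 3: tangent line at P: 1·(x − 0) + 0·(y − 3) = 0.
Expanding: x = 0.


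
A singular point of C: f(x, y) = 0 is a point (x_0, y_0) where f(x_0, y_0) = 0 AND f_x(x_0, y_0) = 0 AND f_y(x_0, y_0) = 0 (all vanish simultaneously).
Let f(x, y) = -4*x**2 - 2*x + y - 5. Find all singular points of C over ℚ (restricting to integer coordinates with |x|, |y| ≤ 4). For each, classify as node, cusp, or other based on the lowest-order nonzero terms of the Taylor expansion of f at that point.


No singular points in the scanned grid; C is smooth there.

Compute partial derivatives:
  f_x = -8*x - 2.
  f_y = 1.
f_y = 1 is a nonzero constant, so f_y never vanishes: no point (x, y) can satisfy f = f_x = f_y = 0. In particular no (x, y) ∈ {−4, ..., 4}² is singular; the curve is smooth.


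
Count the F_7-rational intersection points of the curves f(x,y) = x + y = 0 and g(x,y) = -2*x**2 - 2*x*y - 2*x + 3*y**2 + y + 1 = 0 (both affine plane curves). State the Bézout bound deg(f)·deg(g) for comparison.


Common zeros: {(2, 5), (6, 1)}; count = 2; Bézout bound = 2.

deg(f) = 1, deg(g) = 2, so Bézout bound = 2.
Scan x ∈ F_7. For each x, list the y ∈ F_7 with f(x, y) ≡ 0 and those with g(x, y) ≡ 0 (mod 7); the common zeros in that column are the intersection.
  x = 0: f ≡ 0 at y ∈ {0}; g ≡ 0 at y ∈ ∅; common: ∅.
  x = 1: f ≡ 0 at y ∈ {6}; g ≡ 0 at y ∈ {2, 3}; common: ∅.
  x = 2: f ≡ 0 at y ∈ {5}; g ≡ 0 at y ∈ {3, 5}; common: {5}.
  x = 3: f ≡ 0 at y ∈ {4}; g ≡ 0 at y ∈ {2}; common: ∅.
  x = 4: f ≡ 0 at y ∈ {3}; g ≡ 0 at y ∈ ∅; common: ∅.
  x = 5: f ≡ 0 at y ∈ {2}; g ≡ 0 at y ∈ ∅; common: ∅.
  x = 6: f ≡ 0 at y ∈ {1}; g ≡ 0 at y ∈ {1, 5}; common: {1}.
Collecting: common zeros = {(2, 5), (6, 1)}, so the count is 2.
Comparison with the Bézout bound: 2 ≤ 2 = deg(f)·deg(g), as expected for curves with no common component (the bound is attained).


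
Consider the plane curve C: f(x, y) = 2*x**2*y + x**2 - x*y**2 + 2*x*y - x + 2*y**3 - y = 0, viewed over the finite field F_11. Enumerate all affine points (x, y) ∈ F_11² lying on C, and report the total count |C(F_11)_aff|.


Affine F_11-points: {(0, 0), (1, 0), (2, 9), (3, 10), (4, 10), (5, 5), (6, 9), (9, 6)}; count = 8.

For each of the 121 pairs (x, y) ∈ F_11², evaluate f(x, y) mod 11. Record the zeros.
  x = 0: [0↦0, 1↦1, 2↦3, 3↦7, 4↦3, 5↦3, 6↦8, 7↦8, 8↦4, 9↦8, 10↦10]  zeros at y ∈ {0}
  x = 1: [0↦0, 1↦4, 2↦7, 3↦10, 4↦3, 5↦9, 6↦7, 7↦9, 8↦5, 9↦7, 10↦5]  zeros at y ∈ {0}
  x = 2: [0↦2, 1↦2, 2↦10, 3↦5, 4↦10, 5↦4, 6↦10, 7↦7, 8↦7, 9↦0, 10↦9]  zeros at y ∈ {9}
  x = 3: [0↦6, 1↦6, 2↦1, 3↦3, 4↦2, 5↦10, 6↦6, 7↦2, 8↦10, 9↦9, 10↦0]  zeros at y ∈ {10}
  x = 4: [0↦1, 1↦5, 2↦2, 3↦4, 4↦1, 5↦5, 6↦6, 7↦5, 8↦3, 9↦1, 10↦0]  zeros at y ∈ {10}
  x = 5: [0↦9, 1↦10, 2↦2, 3↦8, 4↦7, 5↦0, 6↦10, 7↦5, 8↦8, 9↦9, 10↦9]  zeros at y ∈ {5}
  x = 6: [0↦8, 1↦10, 2↦1, 3↦4, 4↦9, 5↦6, 6↦7, 7↦2, 8↦3, 9↦0, 10↦5]  zeros at y ∈ {9}
  x = 7: [0↦9, 1↦5, 2↦10, 3↦3, 4↦7, 5↦1, 6↦8, 7↦7, 8↦10, 9↦7, 10↦10]  zeros at y ∈ ∅
  x = 8: [0↦1, 1↦6, 2↦7, 3↦5, 4↦1, 5↦7, 6↦2, 7↦9, 8↦7, 9↦8, 10↦2]  zeros at y ∈ ∅
  x = 9: [0↦6, 1↦2, 2↦3, 3↦10, 4↦2, 5↦2, 6↦0, 7↦8, 8↦5, 9↦3, 10↦3]  zeros at y ∈ {6}
  x = 10: [0↦2, 1↦4, 2↦9, 3↦7, 4↦10, 5↦8, 6↦2, 7↦4, 8↦4, 9↦3, 10↦2]  zeros at y ∈ ∅
Collecting zeros: affine points = {(0, 0), (1, 0), (2, 9), (3, 10), (4, 10), (5, 5), (6, 9), (9, 6)}.
Total count |C(F_11)_aff| = 8.


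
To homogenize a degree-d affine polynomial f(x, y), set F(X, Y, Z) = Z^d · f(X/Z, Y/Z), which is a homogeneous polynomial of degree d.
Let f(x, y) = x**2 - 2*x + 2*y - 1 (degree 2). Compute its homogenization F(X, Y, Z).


F(X, Y, Z) = X**2 - 2*X*Z + 2*Y*Z - Z**2

deg(f) = 2.
Substitute x = X/Z, y = Y/Z into f, then multiply by Z^2.
  monomial 1·x^2·y^0 ↦ 1·X^2·Y^0·Z^0.
  monomial -2·x^1·y^0 ↦ -2·X^1·Y^0·Z^1.
  monomial 2·x^0·y^1 ↦ 2·X^0·Y^1·Z^1.
  monomial -1·x^0·y^0 ↦ -1·X^0·Y^0·Z^2.
Collecting: F(X, Y, Z) = X**2 - 2*X*Z + 2*Y*Z - Z**2.


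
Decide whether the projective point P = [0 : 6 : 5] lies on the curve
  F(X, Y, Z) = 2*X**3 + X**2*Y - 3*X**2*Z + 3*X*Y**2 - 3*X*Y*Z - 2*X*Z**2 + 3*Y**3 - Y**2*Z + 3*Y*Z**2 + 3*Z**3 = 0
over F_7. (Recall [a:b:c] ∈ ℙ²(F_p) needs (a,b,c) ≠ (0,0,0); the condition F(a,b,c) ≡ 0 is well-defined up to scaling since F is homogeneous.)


F(0,6,5) ≡ 5 (mod 7); P is NOT on the curve.

Evaluate F(0, 6, 5) term-by-term (mod 7).
  2*X**3 ↦ 2·0·1·1 = 0
  X**2*Y ↦ 1·0·6·1 = 0
  -3*X**2*Z ↦ -3·0·1·5 = 0
  3*X*Y**2 ↦ 3·0·36·1 = 0
  -3*X*Y*Z ↦ -3·0·6·5 = 0
  -2*X*Z**2 ↦ -2·0·1·25 = 0
  3*Y**3 ↦ 3·1·216·1 = 648
  -Y**2*Z ↦ -1·1·36·5 = -180
  3*Y*Z**2 ↦ 3·1·6·25 = 450
  3*Z**3 ↦ 3·1·1·125 = 375
Sum: F(0, 6, 5) = (0) + (0) + (0) + (0) + (0) + (0) + (648) + (-180) + (450) + (375) = 1293.
Reducing mod 7: 1293 ≡ 5 (mod 7).
Since F(a, b, c) ≡ 5 ≠ 0 (mod 7), P does NOT lie on the curve.


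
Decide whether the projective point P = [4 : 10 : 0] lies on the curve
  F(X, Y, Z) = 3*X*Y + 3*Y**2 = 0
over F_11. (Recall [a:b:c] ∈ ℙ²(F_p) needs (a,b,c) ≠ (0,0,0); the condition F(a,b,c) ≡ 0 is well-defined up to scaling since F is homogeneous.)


F(4,10,0) ≡ 2 (mod 11); P is NOT on the curve.

Evaluate F(4, 10, 0) term-by-term (mod 11).
  3*X*Y ↦ 3·4·10·1 = 120
  3*Y**2 ↦ 3·1·100·1 = 300
Sum: F(4, 10, 0) = (120) + (300) = 420.
Reducing mod 11: 420 ≡ 2 (mod 11).
Since F(a, b, c) ≡ 2 ≠ 0 (mod 11), P does NOT lie on the curve.


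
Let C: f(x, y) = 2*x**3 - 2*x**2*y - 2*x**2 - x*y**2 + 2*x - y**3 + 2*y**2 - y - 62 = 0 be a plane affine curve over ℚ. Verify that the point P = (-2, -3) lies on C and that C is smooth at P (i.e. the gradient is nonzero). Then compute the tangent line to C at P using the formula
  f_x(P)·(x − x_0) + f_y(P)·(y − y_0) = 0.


Tangent line at P: x - 60*y - 178 = 0.

Step 1: f(-2, -3) = 0, so P lies on C.
Step 2: partial derivatives
  f_x(x, y) = 6*x**2 - 4*x*y - 4*x - y**2 + 2, f_y(x, y) = -2*x**2 - 2*x*y - 3*y**2 + 4*y - 1.
  f_x(P) = 1, f_y(P) = -60 (gradient nonzero, so P is smooth).
Step 3: tangent line at P: 1·(x − -2) + -60·(y − -3) = 0.
Expanding: x - 60*y - 178 = 0.


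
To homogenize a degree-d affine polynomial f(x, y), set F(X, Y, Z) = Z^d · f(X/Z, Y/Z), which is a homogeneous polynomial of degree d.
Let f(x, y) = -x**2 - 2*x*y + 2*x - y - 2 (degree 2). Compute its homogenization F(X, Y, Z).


F(X, Y, Z) = -X**2 - 2*X*Y + 2*X*Z - Y*Z - 2*Z**2

deg(f) = 2.
Substitute x = X/Z, y = Y/Z into f, then multiply by Z^2.
  monomial -1·x^2·y^0 ↦ -1·X^2·Y^0·Z^0.
  monomial -2·x^1·y^1 ↦ -2·X^1·Y^1·Z^0.
  monomial 2·x^1·y^0 ↦ 2·X^1·Y^0·Z^1.
  monomial -1·x^0·y^1 ↦ -1·X^0·Y^1·Z^1.
  monomial -2·x^0·y^0 ↦ -2·X^0·Y^0·Z^2.
Collecting: F(X, Y, Z) = -X**2 - 2*X*Y + 2*X*Z - Y*Z - 2*Z**2.


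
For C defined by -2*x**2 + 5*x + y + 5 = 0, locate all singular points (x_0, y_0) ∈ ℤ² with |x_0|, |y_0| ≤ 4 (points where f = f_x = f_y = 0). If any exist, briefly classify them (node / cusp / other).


No singular points in the scanned grid; C is smooth there.

Compute partial derivatives:
  f_x = 5 - 4*x.
  f_y = 1.
f_y = 1 is a nonzero constant, so f_y never vanishes: no point (x, y) can satisfy f = f_x = f_y = 0. In particular no (x, y) ∈ {−4, ..., 4}² is singular; the curve is smooth.


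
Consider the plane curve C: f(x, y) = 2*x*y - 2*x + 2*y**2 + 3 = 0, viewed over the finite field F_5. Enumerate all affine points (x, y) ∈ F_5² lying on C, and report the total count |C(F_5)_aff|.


Affine F_5-points: {(0, 1), (0, 4), (1, 1), (1, 3), (2, 1), (2, 2), (3, 1), (4, 0), (4, 1)}; count = 9.

For each of the 25 pairs (x, y) ∈ F_5², evaluate f(x, y) mod 5. Record the zeros.
  x = 0: [0↦3, 1↦0, 2↦1, 3↦1, 4↦0]  zeros at y ∈ {1, 4}
  x = 1: [0↦1, 1↦0, 2↦3, 3↦0, 4↦1]  zeros at y ∈ {1, 3}
  x = 2: [0↦4, 1↦0, 2↦0, 3↦4, 4↦2]  zeros at y ∈ {1, 2}
  x = 3: [0↦2, 1↦0, 2↦2, 3↦3, 4↦3]  zeros at y ∈ {1}
  x = 4: [0↦0, 1↦0, 2↦4, 3↦2, 4↦4]  zeros at y ∈ {0, 1}
Collecting zeros: affine points = {(0, 1), (0, 4), (1, 1), (1, 3), (2, 1), (2, 2), (3, 1), (4, 0), (4, 1)}.
Total count |C(F_5)_aff| = 9.


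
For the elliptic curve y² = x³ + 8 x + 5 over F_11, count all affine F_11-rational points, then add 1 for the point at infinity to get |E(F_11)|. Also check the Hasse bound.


Affine points = {(0, 4), (0, 7), (1, 5), (1, 6), (3, 1), (3, 10), (5, 4), (5, 7), (6, 4), (6, 7), (8, 3), (8, 8), (9, 5), (9, 6)}; affine count = 14; |E(F_11)| = 15.

Discriminant check: Δ ∝ 4a³ + 27b² = 4·8³ + 27·5² = 4·512 + 27·25 ≡ 6 (mod 11). Nonzero ⇒ E is nonsingular.
For each x ∈ F_11, compute rhs = x³ + 8·x + 5 mod 11, then count y ∈ F_11 with y² ≡ rhs.
  x = 0: rhs = 5, matching y values: 4, 7 (2 points).
  x = 1: rhs = 3, matching y values: 5, 6 (2 points).
  x = 2: rhs = 7, matching y values: none (0 points).
  x = 3: rhs = 1, matching y values: 1, 10 (2 points).
  x = 4: rhs = 2, matching y values: none (0 points).
  x = 5: rhs = 5, matching y values: 4, 7 (2 points).
  x = 6: rhs = 5, matching y values: 4, 7 (2 points).
  x = 7: rhs = 8, matching y values: none (0 points).
  x = 8: rhs = 9, matching y values: 3, 8 (2 points).
  x = 9: rhs = 3, matching y values: 5, 6 (2 points).
  x = 10: rhs = 7, matching y values: none (0 points).
Total affine count: 14.
Full point count |E(F_11)| = 14 + 1 = 15.
Hasse bound: |15 − (11+1)| = |3| = 3 ≤ 2√11 ≈ 6.6332 ✓.


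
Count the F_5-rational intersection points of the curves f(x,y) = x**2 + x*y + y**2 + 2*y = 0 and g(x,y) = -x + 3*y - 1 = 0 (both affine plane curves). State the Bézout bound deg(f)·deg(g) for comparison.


Common zeros: ∅; count = 0; Bézout bound = 2.

deg(f) = 2, deg(g) = 1, so Bézout bound = 2.
Scan x ∈ F_5. For each x, list the y ∈ F_5 with f(x, y) ≡ 0 and those with g(x, y) ≡ 0 (mod 5); the common zeros in that column are the intersection.
  x = 0: f ≡ 0 at y ∈ {0, 3}; g ≡ 0 at y ∈ {2}; common: ∅.
  x = 1: f ≡ 0 at y ∈ {1}; g ≡ 0 at y ∈ {4}; common: ∅.
  x = 2: f ≡ 0 at y ∈ {3}; g ≡ 0 at y ∈ {1}; common: ∅.
  x = 3: f ≡ 0 at y ∈ {1, 4}; g ≡ 0 at y ∈ {3}; common: ∅.
  x = 4: f ≡ 0 at y ∈ ∅; g ≡ 0 at y ∈ {0}; common: ∅.
Collecting: common zeros = ∅, so the count is 0.
Comparison with the Bézout bound: 0 ≤ 2 = deg(f)·deg(g), as expected for curves with no common component (the affine F_5-count falls short of the bound because intersections may lie at infinity, over extension fields, or carry multiplicity).


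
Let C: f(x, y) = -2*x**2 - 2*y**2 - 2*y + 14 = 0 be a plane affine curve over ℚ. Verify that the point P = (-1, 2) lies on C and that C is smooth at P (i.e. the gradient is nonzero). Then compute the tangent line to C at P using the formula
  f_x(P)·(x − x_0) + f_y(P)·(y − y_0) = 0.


Tangent line at P: 4*x - 10*y + 24 = 0.

Step 1: f(-1, 2) = 0, so P lies on C.
Step 2: partial derivatives
  f_x(x, y) = -4*x, f_y(x, y) = -4*y - 2.
  f_x(P) = 4, f_y(P) = -10 (gradient nonzero, so P is smooth).
Step 3: tangent line at P: 4·(x − -1) + -10·(y − 2) = 0.
Expanding: 4*x - 10*y + 24 = 0.


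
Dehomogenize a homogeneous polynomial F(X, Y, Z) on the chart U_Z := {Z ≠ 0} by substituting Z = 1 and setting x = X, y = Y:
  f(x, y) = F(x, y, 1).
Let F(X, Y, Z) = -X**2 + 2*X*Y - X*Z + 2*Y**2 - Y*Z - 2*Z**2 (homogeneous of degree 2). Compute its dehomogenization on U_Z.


f(x, y) = -x**2 + 2*x*y - x + 2*y**2 - y - 2

On U_Z we set Z = 1. Each monomial c·X^i·Y^j·Z^k in F becomes c·x^i·y^j·1^k = c·x^i·y^j.
Substituting Z = 1: F(X, Y, 1) = -x**2 + 2*x*y - x + 2*y**2 - y - 2.
Note: deg(f) ≤ deg(F) = 2; strict inequality happens when F is divisible by Z (lost terms).


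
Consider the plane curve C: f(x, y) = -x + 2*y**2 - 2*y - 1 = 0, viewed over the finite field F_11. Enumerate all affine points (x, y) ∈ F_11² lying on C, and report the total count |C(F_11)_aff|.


Affine F_11-points: {(0, 3), (0, 9), (1, 4), (1, 8), (3, 2), (3, 10), (4, 6), (6, 5), (6, 7), (10, 0), (10, 1)}; count = 11.

For each of the 121 pairs (x, y) ∈ F_11², evaluate f(x, y) mod 11. Record the zeros.
  x = 0: [0↦10, 1↦10, 2↦3, 3↦0, 4↦1, 5↦6, 6↦4, 7↦6, 8↦1, 9↦0, 10↦3]  zeros at y ∈ {3, 9}
  x = 1: [0↦9, 1↦9, 2↦2, 3↦10, 4↦0, 5↦5, 6↦3, 7↦5, 8↦0, 9↦10, 10↦2]  zeros at y ∈ {4, 8}
  x = 2: [0↦8, 1↦8, 2↦1, 3↦9, 4↦10, 5↦4, 6↦2, 7↦4, 8↦10, 9↦9, 10↦1]  zeros at y ∈ ∅
  x = 3: [0↦7, 1↦7, 2↦0, 3↦8, 4↦9, 5↦3, 6↦1, 7↦3, 8↦9, 9↦8, 10↦0]  zeros at y ∈ {2, 10}
  x = 4: [0↦6, 1↦6, 2↦10, 3↦7, 4↦8, 5↦2, 6↦0, 7↦2, 8↦8, 9↦7, 10↦10]  zeros at y ∈ {6}
  x = 5: [0↦5, 1↦5, 2↦9, 3↦6, 4↦7, 5↦1, 6↦10, 7↦1, 8↦7, 9↦6, 10↦9]  zeros at y ∈ ∅
  x = 6: [0↦4, 1↦4, 2↦8, 3↦5, 4↦6, 5↦0, 6↦9, 7↦0, 8↦6, 9↦5, 10↦8]  zeros at y ∈ {5, 7}
  x = 7: [0↦3, 1↦3, 2↦7, 3↦4, 4↦5, 5↦10, 6↦8, 7↦10, 8↦5, 9↦4, 10↦7]  zeros at y ∈ ∅
  x = 8: [0↦2, 1↦2, 2↦6, 3↦3, 4↦4, 5↦9, 6↦7, 7↦9, 8↦4, 9↦3, 10↦6]  zeros at y ∈ ∅
  x = 9: [0↦1, 1↦1, 2↦5, 3↦2, 4↦3, 5↦8, 6↦6, 7↦8, 8↦3, 9↦2, 10↦5]  zeros at y ∈ ∅
  x = 10: [0↦0, 1↦0, 2↦4, 3↦1, 4↦2, 5↦7, 6↦5, 7↦7, 8↦2, 9↦1, 10↦4]  zeros at y ∈ {0, 1}
Collecting zeros: affine points = {(0, 3), (0, 9), (1, 4), (1, 8), (3, 2), (3, 10), (4, 6), (6, 5), (6, 7), (10, 0), (10, 1)}.
Total count |C(F_11)_aff| = 11.


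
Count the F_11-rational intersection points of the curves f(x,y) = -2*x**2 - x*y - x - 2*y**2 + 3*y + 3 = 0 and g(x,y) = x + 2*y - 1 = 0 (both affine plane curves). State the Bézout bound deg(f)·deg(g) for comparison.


Common zeros: {(1, 0), (9, 7)}; count = 2; Bézout bound = 2.

deg(f) = 2, deg(g) = 1, so Bézout bound = 2.
Scan x ∈ F_11. For each x, list the y ∈ F_11 with f(x, y) ≡ 0 and those with g(x, y) ≡ 0 (mod 11); the common zeros in that column are the intersection.
  x = 0: f ≡ 0 at y ∈ {9}; g ≡ 0 at y ∈ {6}; common: ∅.
  x = 1: f ≡ 0 at y ∈ {0, 1}; g ≡ 0 at y ∈ {0}; common: {0}.
  x = 2: f ≡ 0 at y ∈ {3}; g ≡ 0 at y ∈ {5}; common: ∅.
  x = 3: f ≡ 0 at y ∈ ∅; g ≡ 0 at y ∈ {10}; common: ∅.
  x = 4: f ≡ 0 at y ∈ {0, 5}; g ≡ 0 at y ∈ {4}; common: ∅.
  x = 5: f ≡ 0 at y ∈ ∅; g ≡ 0 at y ∈ {9}; common: ∅.
  x = 6: f ≡ 0 at y ∈ {6, 9}; g ≡ 0 at y ∈ {3}; common: ∅.
  x = 7: f ≡ 0 at y ∈ {3, 6}; g ≡ 0 at y ∈ {8}; common: ∅.
  x = 8: f ≡ 0 at y ∈ ∅; g ≡ 0 at y ∈ {2}; common: ∅.
  x = 9: f ≡ 0 at y ∈ {1, 7}; g ≡ 0 at y ∈ {7}; common: {7}.
  x = 10: f ≡ 0 at y ∈ ∅; g ≡ 0 at y ∈ {1}; common: ∅.
Collecting: common zeros = {(1, 0), (9, 7)}, so the count is 2.
Comparison with the Bézout bound: 2 ≤ 2 = deg(f)·deg(g), as expected for curves with no common component (the bound is attained).


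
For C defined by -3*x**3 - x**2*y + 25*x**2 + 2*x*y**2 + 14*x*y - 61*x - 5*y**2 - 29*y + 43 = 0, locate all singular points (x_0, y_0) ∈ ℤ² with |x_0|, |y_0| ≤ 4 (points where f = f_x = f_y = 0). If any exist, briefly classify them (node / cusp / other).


Singular points: {(3, -2)}; classification: cusp.

Compute partial derivatives:
  f_x = -9*x**2 - 2*x*y + 50*x + 2*y**2 + 14*y - 61.
  f_y = -x**2 + 4*x*y + 14*x - 10*y - 29.
Scan x_0 ∈ {−4, ..., 4}. For each x_0, f_y(x_0, y) is a polynomial in y; find its integer roots y ∈ {−4, ..., 4}, then test f_x and f at those candidates.
  x = -4: f_y(-4, y) = -26*y - 101; no integer root y with |y| ≤ 4.
  x = -3: f_y(-3, y) = -22*y - 80; no integer root y with |y| ≤ 4.
  x = -2: f_y(-2, y) = -18*y - 61; no integer root y with |y| ≤ 4.
  x = -1: f_y(-1, y) = -14*y - 44; no integer root y with |y| ≤ 4.
  x = 0: f_y(0, y) = -10*y - 29; no integer root y with |y| ≤ 4.
  x = 1: f_y(1, y) = -6*y - 16; no integer root y with |y| ≤ 4.
  x = 2: f_y(2, y) = -2*y - 5; no integer root y with |y| ≤ 4.
  x = 3: f_y(3, y) = 2*y + 4; vanishes at y ∈ {-2}. (3, -2): f_x = 0, f = 0 — SINGULAR.
  x = 4: f_y(4, y) = 6*y + 11; no integer root y with |y| ≤ 4.
Only singular point on the grid: (3, -2).
Classify: substitute x = 3 + u, y = -2 + v and expand: f = -3*u**3 - u**2*v + 2*u*v**2 + v**2.
No constant or linear terms (consistent with a singular point). Quadratic part: v**2. Cubic part: -3*u**3 - u**2*v + 2*u*v**2.
The quadratic part v**2 is a perfect square, so there is a single (double) tangent line v = 0, i.e. y = -2. Restricting the cubic part to that line (v = 0) leaves -3*u**3 ≠ 0, so f is not divisible by v and the branch is v² ≈ 3*u**3 to lowest order — this is a cusp.
Classification: cusp.


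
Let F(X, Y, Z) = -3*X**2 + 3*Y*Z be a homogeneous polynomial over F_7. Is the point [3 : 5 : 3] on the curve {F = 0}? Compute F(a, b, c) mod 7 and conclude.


F(3,5,3) ≡ 4 (mod 7); P is NOT on the curve.

Evaluate F(3, 5, 3) term-by-term (mod 7).
  -3*X**2 ↦ -3·9·1·1 = -27
  3*Y*Z ↦ 3·1·5·3 = 45
Sum: F(3, 5, 3) = (-27) + (45) = 18.
Reducing mod 7: 18 ≡ 4 (mod 7).
Since F(a, b, c) ≡ 4 ≠ 0 (mod 7), P does NOT lie on the curve.


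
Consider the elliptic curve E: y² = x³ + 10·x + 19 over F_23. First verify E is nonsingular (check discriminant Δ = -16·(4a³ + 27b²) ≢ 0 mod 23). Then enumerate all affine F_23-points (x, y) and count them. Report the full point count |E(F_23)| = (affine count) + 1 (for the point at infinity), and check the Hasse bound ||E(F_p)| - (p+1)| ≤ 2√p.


Affine points = {(2, 1), (2, 22), (4, 10), (4, 13), (7, 8), (7, 15), (8, 6), (8, 17), (12, 2), (12, 21), (13, 0), (15, 5), (15, 18), (20, 10), (20, 13), (22, 10), (22, 13)}; affine count = 17; |E(F_23)| = 18.

Discriminant check: Δ ∝ 4a³ + 27b² = 4·10³ + 27·19² = 4·1000 + 27·361 ≡ 16 (mod 23). Nonzero ⇒ E is nonsingular.
For each x ∈ F_23, compute rhs = x³ + 10·x + 19 mod 23, then count y ∈ F_23 with y² ≡ rhs.
  x = 0: rhs = 19, matching y values: none (0 points).
  x = 1: rhs = 7, matching y values: none (0 points).
  x = 2: rhs = 1, matching y values: 1, 22 (2 points).
  x = 3: rhs = 7, matching y values: none (0 points).
  x = 4: rhs = 8, matching y values: 10, 13 (2 points).
  x = 5: rhs = 10, matching y values: none (0 points).
  x = 6: rhs = 19, matching y values: none (0 points).
  x = 7: rhs = 18, matching y values: 8, 15 (2 points).
  x = 8: rhs = 13, matching y values: 6, 17 (2 points).
  x = 9: rhs = 10, matching y values: none (0 points).
  x = 10: rhs = 15, matching y values: none (0 points).
  x = 11: rhs = 11, matching y values: none (0 points).
  x = 12: rhs = 4, matching y values: 2, 21 (2 points).
  x = 13: rhs = 0, matching y values: 0 (1 points).
  x = 14: rhs = 5, matching y values: none (0 points).
  x = 15: rhs = 2, matching y values: 5, 18 (2 points).
  x = 16: rhs = 20, matching y values: none (0 points).
  x = 17: rhs = 19, matching y values: none (0 points).
  x = 18: rhs = 5, matching y values: none (0 points).
  x = 19: rhs = 7, matching y values: none (0 points).
  x = 20: rhs = 8, matching y values: 10, 13 (2 points).
  x = 21: rhs = 14, matching y values: none (0 points).
  x = 22: rhs = 8, matching y values: 10, 13 (2 points).
Total affine count: 17.
Full point count |E(F_23)| = 17 + 1 = 18.
Hasse bound: |18 − (23+1)| = |-6| = 6 ≤ 2√23 ≈ 9.5917 ✓.


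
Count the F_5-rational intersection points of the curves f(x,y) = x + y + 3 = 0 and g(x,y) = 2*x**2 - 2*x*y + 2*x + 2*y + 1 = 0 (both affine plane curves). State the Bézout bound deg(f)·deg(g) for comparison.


Common zeros: {(0, 2), (1, 1)}; count = 2; Bézout bound = 2.

deg(f) = 1, deg(g) = 2, so Bézout bound = 2.
Scan x ∈ F_5. For each x, list the y ∈ F_5 with f(x, y) ≡ 0 and those with g(x, y) ≡ 0 (mod 5); the common zeros in that column are the intersection.
  x = 0: f ≡ 0 at y ∈ {2}; g ≡ 0 at y ∈ {2}; common: {2}.
  x = 1: f ≡ 0 at y ∈ {1}; g ≡ 0 at y ∈ {0, 1, 2, 3, 4}; common: {1}.
  x = 2: f ≡ 0 at y ∈ {0}; g ≡ 0 at y ∈ {4}; common: ∅.
  x = 3: f ≡ 0 at y ∈ {4}; g ≡ 0 at y ∈ {0}; common: ∅.
  x = 4: f ≡ 0 at y ∈ {3}; g ≡ 0 at y ∈ {1}; common: ∅.
Collecting: common zeros = {(0, 2), (1, 1)}, so the count is 2.
Comparison with the Bézout bound: 2 ≤ 2 = deg(f)·deg(g), as expected for curves with no common component (the bound is attained).
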